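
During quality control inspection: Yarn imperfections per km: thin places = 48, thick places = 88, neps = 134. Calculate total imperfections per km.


Formula: Total = thin places + thick places + neps
Total = 48 + 88 + 134
Total = 270 imperfections/km

270 imperfections/km


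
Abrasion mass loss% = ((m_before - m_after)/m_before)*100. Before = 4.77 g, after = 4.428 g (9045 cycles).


Formula: Mass loss% = ((m_before - m_after) / m_before) * 100
Step 1: Mass loss = 4.77 - 4.428 = 0.342 g
Step 2: Ratio = 0.342 / 4.77 = 0.0716981
Step 3: Mass loss% = 0.0716981 * 100 = 7.16981% ≈ 7.17%

7.17%


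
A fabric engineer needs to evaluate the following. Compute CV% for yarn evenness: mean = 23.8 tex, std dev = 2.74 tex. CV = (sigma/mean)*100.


Formula: CV% = (standard deviation / mean) * 100
Step 1: Ratio = 2.74 / 23.8 = 0.115126
Step 2: CV% = 0.115126 * 100 = 11.5126% ≈ 11.5%

11.5%


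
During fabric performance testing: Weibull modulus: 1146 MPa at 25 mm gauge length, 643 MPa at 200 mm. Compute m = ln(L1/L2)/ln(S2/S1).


Formula: m = ln(L1/L2) / ln(S2/S1)
Step 1: ln(L1/L2) = ln(25/200) = -2.07944
Step 2: S2/S1 = 643/1146 = 0.56108
Step 3: ln(S2/S1) = ln(0.56108) = -0.57789
Step 4: m = -2.07944 / -0.57789 = 3.60

3.60 (Weibull m)


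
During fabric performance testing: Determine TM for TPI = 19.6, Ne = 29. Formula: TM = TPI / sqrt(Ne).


Formula: TM = TPI / sqrt(Ne)
Step 1: sqrt(Ne) = sqrt(29) = 5.3852
Step 2: TM = 19.6 / 5.3852 = 3.64

3.64 TM


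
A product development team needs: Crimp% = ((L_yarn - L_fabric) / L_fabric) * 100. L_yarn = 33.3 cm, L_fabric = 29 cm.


Formula: Crimp% = ((L_yarn - L_fabric) / L_fabric) * 100
Step 1: Extension = 33.3 - 29 = 4.3 cm
Step 2: Crimp% = (4.3 / 29) * 100
Step 3: Crimp% = 0.148276 * 100 = 14.8276% ≈ 14.8%

14.8%


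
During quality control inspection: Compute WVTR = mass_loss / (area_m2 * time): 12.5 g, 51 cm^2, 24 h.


Formula: WVTR = mass_loss / (area * time)
Step 1: Convert area: 51 cm^2 = 0.0051 m^2
Step 2: WVTR = 12.5 g / (0.0051 m^2 * 24 h)
Step 3: WVTR = 12.5 / 0.1224 = 102.1 g/m^2/h

102.1 g/m^2/h


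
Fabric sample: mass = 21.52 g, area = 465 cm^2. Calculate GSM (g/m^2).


Formula: GSM = mass_g / area_m2
Step 1: Convert area: 465 cm^2 = 465 / 10000 = 0.0465 m^2
Step 2: GSM = 21.52 g / 0.0465 m^2 = 462.8 g/m^2

462.8 g/m^2


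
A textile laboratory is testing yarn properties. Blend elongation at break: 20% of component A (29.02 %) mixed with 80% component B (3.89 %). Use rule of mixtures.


Formula: Blend property = (fraction_A * property_A) + (fraction_B * property_B)
Step 1: Contribution A = 20/100 * 29.02 % = 5.804 %
Step 2: Contribution B = 80/100 * 3.89 % = 3.112 %
Step 3: Blend elongation at break = 5.804 + 3.112 = 8.916 %

8.916 %


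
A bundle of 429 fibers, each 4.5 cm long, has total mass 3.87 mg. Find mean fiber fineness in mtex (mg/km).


Formula: fineness (mtex) = mass (mg) / total length (km) = (mass_mg / total_length_m) * 1000
Step 1: Convert fiber length: 4.5 cm = 0.045 m
Step 2: Total fiber length = 429 * 0.045 = 19.305 m
Step 3: Linear density = 3.87 mg / 19.305 m = 0.2005 mg/m
Step 4: fineness = 0.2005 * 1000 = 200.5 mtex

200.5 mtex


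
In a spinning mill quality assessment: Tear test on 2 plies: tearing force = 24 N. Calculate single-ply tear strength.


Formula: Per-ply strength = Total force / Number of plies
Per-ply = 24 N / 2
Per-ply = 12 N

12 N


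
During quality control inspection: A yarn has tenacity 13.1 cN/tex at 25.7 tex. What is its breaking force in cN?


Formula: Breaking force = Tenacity * Linear density
F = 13.1 cN/tex * 25.7 tex
F = 336.67 cN

336.67 cN


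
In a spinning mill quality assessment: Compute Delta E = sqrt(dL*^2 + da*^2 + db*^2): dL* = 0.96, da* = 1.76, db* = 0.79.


Formula: Delta E = sqrt(dL*^2 + da*^2 + db*^2)
Step 1: dL*^2 = 0.96^2 = 0.9216
Step 2: da*^2 = 1.76^2 = 3.0976
Step 3: db*^2 = 0.79^2 = 0.6241
Step 4: Sum = 0.9216 + 3.0976 + 0.6241 = 4.6433
Step 5: Delta E = sqrt(4.6433) = 2.15

2.15 Delta E


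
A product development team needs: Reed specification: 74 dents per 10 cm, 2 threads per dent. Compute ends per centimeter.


Formula: EPC = (dents per 10 cm * ends per dent) / 10
Step 1: Total ends per 10 cm = 74 * 2 = 148
Step 2: EPC = 148 / 10 = 14.8 ends/cm

14.8 ends/cm


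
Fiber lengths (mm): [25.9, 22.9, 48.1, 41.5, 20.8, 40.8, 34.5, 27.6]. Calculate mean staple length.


Formula: Mean = sum of lengths / count
Sum = 25.9 + 22.9 + 48.1 + 41.5 + 20.8 + 40.8 + 34.5 + 27.6
Sum = 262.1 mm
Mean = 262.1 / 8 = 32.76 mm

32.76 mm


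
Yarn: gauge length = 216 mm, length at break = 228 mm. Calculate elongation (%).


Formula: Elongation (%) = ((L_break - L0) / L0) * 100
Step 1: Extension = 228 - 216 = 12 mm
Step 2: Elongation = (12 / 216) * 100
Step 3: Elongation = 0.055556 * 100 = 5.5556% ≈ 5.6%

5.6%


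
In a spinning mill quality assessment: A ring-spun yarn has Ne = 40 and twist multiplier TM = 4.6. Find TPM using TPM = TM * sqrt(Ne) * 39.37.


Formula: TPM = TM * sqrt(Ne) * 39.37
Step 1: sqrt(Ne) = sqrt(40) = 6.3246
Step 2: TM * sqrt(Ne) = 4.6 * 6.3246 = 29.0932
Step 3: TPM = 29.0932 * 39.37 = 1145 twists/m

1145 twists/m


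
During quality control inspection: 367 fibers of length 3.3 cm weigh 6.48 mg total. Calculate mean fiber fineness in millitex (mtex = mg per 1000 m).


Formula: fineness (mtex) = mass (mg) / total length (km) = (mass_mg / total_length_m) * 1000
Step 1: Convert fiber length: 3.3 cm = 0.033 m
Step 2: Total fiber length = 367 * 0.033 = 12.111 m
Step 3: Linear density = 6.48 mg / 12.111 m = 0.5351 mg/m
Step 4: fineness = 0.5351 * 1000 = 535.1 mtex

535.1 mtex


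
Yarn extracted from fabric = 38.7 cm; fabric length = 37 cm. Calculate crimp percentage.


Formula: Crimp% = ((L_yarn - L_fabric) / L_fabric) * 100
Step 1: Extension = 38.7 - 37 = 1.7 cm
Step 2: Crimp% = (1.7 / 37) * 100
Step 3: Crimp% = 0.045946 * 100 = 4.5946% ≈ 4.6%

4.6%


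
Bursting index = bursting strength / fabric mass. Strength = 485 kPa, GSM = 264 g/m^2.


Formula: Bursting Index = Bursting Strength / Fabric GSM
BI = 485 kPa / 264 g/m^2
BI = 1.837 kPa/(g/m^2)

1.837 kPa/(g/m^2)


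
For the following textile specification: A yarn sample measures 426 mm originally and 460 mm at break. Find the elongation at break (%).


Formula: Elongation (%) = ((L_break - L0) / L0) * 100
Step 1: Extension = 460 - 426 = 34 mm
Step 2: Elongation = (34 / 426) * 100
Step 3: Elongation = 0.079812 * 100 = 7.9812% ≈ 8.0%

8.0%


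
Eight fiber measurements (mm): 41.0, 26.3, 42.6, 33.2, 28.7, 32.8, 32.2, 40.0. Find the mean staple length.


Formula: Mean = sum of lengths / count
Sum = 41.0 + 26.3 + 42.6 + 33.2 + 28.7 + 32.8 + 32.2 + 40.0
Sum = 276.8 mm
Mean = 276.8 / 8 = 34.60 mm

34.60 mm


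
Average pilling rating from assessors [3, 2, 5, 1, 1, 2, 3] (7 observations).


Formula: Mean = sum / count
Sum = 3 + 2 + 5 + 1 + 1 + 2 + 3 = 17
Mean = 17 / 7 = 2.4

2.4


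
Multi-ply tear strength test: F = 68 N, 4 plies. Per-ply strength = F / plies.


Formula: Per-ply strength = Total force / Number of plies
Per-ply = 68 N / 4
Per-ply = 17 N

17 N


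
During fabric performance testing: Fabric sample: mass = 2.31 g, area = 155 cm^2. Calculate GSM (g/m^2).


Formula: GSM = mass_g / area_m2
Step 1: Convert area: 155 cm^2 = 155 / 10000 = 0.0155 m^2
Step 2: GSM = 2.31 g / 0.0155 m^2 = 149.0 g/m^2

149.0 g/m^2


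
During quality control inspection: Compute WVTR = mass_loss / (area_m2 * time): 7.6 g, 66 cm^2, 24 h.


Formula: WVTR = mass_loss / (area * time)
Step 1: Convert area: 66 cm^2 = 0.0066 m^2
Step 2: WVTR = 7.6 g / (0.0066 m^2 * 24 h)
Step 3: WVTR = 7.6 / 0.1584 = 48.0 g/m^2/h

48.0 g/m^2/h


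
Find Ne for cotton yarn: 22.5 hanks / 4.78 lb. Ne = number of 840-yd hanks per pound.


Formula: Ne = hanks / mass_lb
Substituting: Ne = 22.5 / 4.78
Ne = 4.7

4.7 Ne


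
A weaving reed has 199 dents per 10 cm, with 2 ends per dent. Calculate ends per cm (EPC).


Formula: EPC = (dents per 10 cm * ends per dent) / 10
Step 1: Total ends per 10 cm = 199 * 2 = 398
Step 2: EPC = 398 / 10 = 39.8 ends/cm

39.8 ends/cm


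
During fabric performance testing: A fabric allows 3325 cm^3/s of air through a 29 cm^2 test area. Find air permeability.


Formula: Air Permeability = Airflow / Test Area
AP = 3325 cm^3/s / 29 cm^2
AP = 114.7 cm^3/s/cm^2

114.7 cm^3/s/cm^2


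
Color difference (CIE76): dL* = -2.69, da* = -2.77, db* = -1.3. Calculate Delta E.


Formula: Delta E = sqrt(dL*^2 + da*^2 + db*^2)
Step 1: dL*^2 = (-2.69)^2 = 7.2361
Step 2: da*^2 = (-2.77)^2 = 7.6729
Step 3: db*^2 = (-1.3)^2 = 1.69
Step 4: Sum = 7.2361 + 7.6729 + 1.69 = 16.599
Step 5: Delta E = sqrt(16.599) = 4.07

4.07 Delta E


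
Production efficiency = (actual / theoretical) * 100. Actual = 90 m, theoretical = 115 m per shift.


Formula: Efficiency% = (Actual output / Theoretical output) * 100
Efficiency% = (90 / 115) * 100
Efficiency% = 0.782609 * 100 = 78.2609% ≈ 78.3%

78.3%


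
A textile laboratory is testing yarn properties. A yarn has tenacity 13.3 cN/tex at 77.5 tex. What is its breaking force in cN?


Formula: Breaking force = Tenacity * Linear density
F = 13.3 cN/tex * 77.5 tex
F = 1030.75 cN

1030.75 cN


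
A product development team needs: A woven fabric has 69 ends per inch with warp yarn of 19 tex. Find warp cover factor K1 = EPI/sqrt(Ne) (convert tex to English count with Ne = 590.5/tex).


Formula: K1 = EPI / sqrt(Ne), with Ne = 590.5 / tex_warp
Step 1: Ne = 590.5 / 19 = 31.079
Step 2: sqrt(Ne) = sqrt(31.079) = 5.5749
Step 3: K1 = 69 / 5.5749 = 12.4

12.4


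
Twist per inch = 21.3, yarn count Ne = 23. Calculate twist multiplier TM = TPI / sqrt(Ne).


Formula: TM = TPI / sqrt(Ne)
Step 1: sqrt(Ne) = sqrt(23) = 4.7958
Step 2: TM = 21.3 / 4.7958 = 4.44

4.44 TM


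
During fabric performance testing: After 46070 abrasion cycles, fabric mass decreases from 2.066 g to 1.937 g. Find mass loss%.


Formula: Mass loss% = ((m_before - m_after) / m_before) * 100
Step 1: Mass loss = 2.066 - 1.937 = 0.129 g
Step 2: Ratio = 0.129 / 2.066 = 0.0624395
Step 3: Mass loss% = 0.0624395 * 100 = 6.24395% ≈ 6.24%

6.24%


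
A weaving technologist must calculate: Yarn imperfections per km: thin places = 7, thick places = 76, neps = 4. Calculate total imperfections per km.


Formula: Total = thin places + thick places + neps
Total = 7 + 76 + 4
Total = 87 imperfections/km

87 imperfections/km


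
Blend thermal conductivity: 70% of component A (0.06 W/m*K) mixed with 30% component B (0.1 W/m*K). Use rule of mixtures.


Formula: Blend property = (fraction_A * property_A) + (fraction_B * property_B)
Step 1: Contribution A = 70/100 * 0.06 W/m*K = 0.042 W/m*K
Step 2: Contribution B = 30/100 * 0.1 W/m*K = 0.03 W/m*K
Step 3: Blend thermal conductivity = 0.042 + 0.03 = 0.072 W/m*K

0.072 W/m*K


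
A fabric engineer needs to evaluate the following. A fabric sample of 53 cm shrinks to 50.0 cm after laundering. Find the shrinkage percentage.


Formula: Shrinkage% = ((L_before - L_after) / L_before) * 100
Step 1: Shrinkage = 53 - 50.0 = 3.0 cm
Step 2: Shrinkage% = (3.0 / 53) * 100
Step 3: Shrinkage% = 0.056604 * 100 = 5.6604% ≈ 5.7%

5.7%


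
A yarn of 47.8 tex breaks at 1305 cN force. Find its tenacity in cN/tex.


Formula: Tenacity = Breaking force / Linear density
Tenacity = 1305 cN / 47.8 tex
Tenacity = 27.30 cN/tex

27.30 cN/tex


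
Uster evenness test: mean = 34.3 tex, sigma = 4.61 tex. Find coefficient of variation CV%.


Formula: CV% = (standard deviation / mean) * 100
Step 1: Ratio = 4.61 / 34.3 = 0.134402
Step 2: CV% = 0.134402 * 100 = 13.4402% ≈ 13.4%

13.4%


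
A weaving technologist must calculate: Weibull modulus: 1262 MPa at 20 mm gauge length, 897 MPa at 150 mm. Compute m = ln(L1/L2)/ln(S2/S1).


Formula: m = ln(L1/L2) / ln(S2/S1)
Step 1: ln(L1/L2) = ln(20/150) = -2.01490
Step 2: S2/S1 = 897/1262 = 0.71078
Step 3: ln(S2/S1) = ln(0.71078) = -0.34139
Step 4: m = -2.01490 / -0.34139 = 5.90

5.90 (Weibull m)


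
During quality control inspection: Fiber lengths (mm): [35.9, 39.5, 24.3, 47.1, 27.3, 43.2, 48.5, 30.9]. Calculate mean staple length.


Formula: Mean = sum of lengths / count
Sum = 35.9 + 39.5 + 24.3 + 47.1 + 27.3 + 43.2 + 48.5 + 30.9
Sum = 296.7 mm
Mean = 296.7 / 8 = 37.09 mm

37.09 mm


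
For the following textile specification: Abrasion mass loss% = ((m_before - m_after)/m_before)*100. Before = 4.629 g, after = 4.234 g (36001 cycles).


Formula: Mass loss% = ((m_before - m_after) / m_before) * 100
Step 1: Mass loss = 4.629 - 4.234 = 0.395 g
Step 2: Ratio = 0.395 / 4.629 = 0.0853316
Step 3: Mass loss% = 0.0853316 * 100 = 8.53316% ≈ 8.53%

8.53%


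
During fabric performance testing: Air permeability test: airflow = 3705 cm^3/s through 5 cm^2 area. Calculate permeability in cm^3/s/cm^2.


Formula: Air Permeability = Airflow / Test Area
AP = 3705 cm^3/s / 5 cm^2
AP = 741.0 cm^3/s/cm^2

741.0 cm^3/s/cm^2


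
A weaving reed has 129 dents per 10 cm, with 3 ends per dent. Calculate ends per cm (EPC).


Formula: EPC = (dents per 10 cm * ends per dent) / 10
Step 1: Total ends per 10 cm = 129 * 3 = 387
Step 2: EPC = 387 / 10 = 38.7 ends/cm

38.7 ends/cm


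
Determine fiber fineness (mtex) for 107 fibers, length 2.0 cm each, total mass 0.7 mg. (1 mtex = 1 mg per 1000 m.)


Formula: fineness (mtex) = mass (mg) / total length (km) = (mass_mg / total_length_m) * 1000
Step 1: Convert fiber length: 2.0 cm = 0.02 m
Step 2: Total fiber length = 107 * 0.02 = 2.14 m
Step 3: Linear density = 0.7 mg / 2.14 m = 0.3271 mg/m
Step 4: fineness = 0.3271 * 1000 = 327.1 mtex

327.1 mtex


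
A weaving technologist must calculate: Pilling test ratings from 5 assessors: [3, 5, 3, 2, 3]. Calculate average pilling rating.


Formula: Mean = sum / count
Sum = 3 + 5 + 3 + 2 + 3 = 16
Mean = 16 / 5 = 3.2

3.2


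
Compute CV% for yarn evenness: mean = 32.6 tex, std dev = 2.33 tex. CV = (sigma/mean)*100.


Formula: CV% = (standard deviation / mean) * 100
Step 1: Ratio = 2.33 / 32.6 = 0.071472
Step 2: CV% = 0.071472 * 100 = 7.1472% ≈ 7.1%

7.1%


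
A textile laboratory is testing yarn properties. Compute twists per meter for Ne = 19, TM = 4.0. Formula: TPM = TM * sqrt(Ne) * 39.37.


Formula: TPM = TM * sqrt(Ne) * 39.37
Step 1: sqrt(Ne) = sqrt(19) = 4.3589
Step 2: TM * sqrt(Ne) = 4.0 * 4.3589 = 17.4356
Step 3: TPM = 17.4356 * 39.37 = 686 twists/m

686 twists/m


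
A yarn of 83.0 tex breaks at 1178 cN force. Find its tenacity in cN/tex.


Formula: Tenacity = Breaking force / Linear density
Tenacity = 1178 cN / 83.0 tex
Tenacity = 14.19 cN/tex

14.19 cN/tex


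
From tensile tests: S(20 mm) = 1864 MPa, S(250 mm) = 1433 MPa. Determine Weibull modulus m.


Formula: m = ln(L1/L2) / ln(S2/S1)
Step 1: ln(L1/L2) = ln(20/250) = -2.52573
Step 2: S2/S1 = 1433/1864 = 0.76878
Step 3: ln(S2/S1) = ln(0.76878) = -0.26295
Step 4: m = -2.52573 / -0.26295 = 9.61

9.61 (Weibull m)


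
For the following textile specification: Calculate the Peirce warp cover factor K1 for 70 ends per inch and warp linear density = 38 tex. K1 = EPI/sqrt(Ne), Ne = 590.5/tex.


Formula: K1 = EPI / sqrt(Ne), with Ne = 590.5 / tex_warp
Step 1: Ne = 590.5 / 38 = 15.539
Step 2: sqrt(Ne) = sqrt(15.539) = 3.942
Step 3: K1 = 70 / 3.942 = 17.8

17.8


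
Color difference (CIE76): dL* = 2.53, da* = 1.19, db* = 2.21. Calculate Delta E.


Formula: Delta E = sqrt(dL*^2 + da*^2 + db*^2)
Step 1: dL*^2 = 2.53^2 = 6.4009
Step 2: da*^2 = 1.19^2 = 1.4161
Step 3: db*^2 = 2.21^2 = 4.8841
Step 4: Sum = 6.4009 + 1.4161 + 4.8841 = 12.7011
Step 5: Delta E = sqrt(12.7011) = 3.56

3.56 Delta E


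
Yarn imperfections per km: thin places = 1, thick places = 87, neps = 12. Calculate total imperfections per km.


Formula: Total = thin places + thick places + neps
Total = 1 + 87 + 12
Total = 100 imperfections/km

100 imperfections/km


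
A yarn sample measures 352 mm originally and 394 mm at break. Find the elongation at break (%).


Formula: Elongation (%) = ((L_break - L0) / L0) * 100
Step 1: Extension = 394 - 352 = 42 mm
Step 2: Elongation = (42 / 352) * 100
Step 3: Elongation = 0.119318 * 100 = 11.9318% ≈ 11.9%

11.9%


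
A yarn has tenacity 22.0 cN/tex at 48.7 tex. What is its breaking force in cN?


Formula: Breaking force = Tenacity * Linear density
F = 22.0 cN/tex * 48.7 tex
F = 1071.40 cN

1071.40 cN


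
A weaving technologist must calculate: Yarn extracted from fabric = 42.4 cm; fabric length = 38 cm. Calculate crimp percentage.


Formula: Crimp% = ((L_yarn - L_fabric) / L_fabric) * 100
Step 1: Extension = 42.4 - 38 = 4.4 cm
Step 2: Crimp% = (4.4 / 38) * 100
Step 3: Crimp% = 0.115789 * 100 = 11.5789% ≈ 11.6%

11.6%


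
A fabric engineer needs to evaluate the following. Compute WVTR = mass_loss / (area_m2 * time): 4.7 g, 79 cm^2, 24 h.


Formula: WVTR = mass_loss / (area * time)
Step 1: Convert area: 79 cm^2 = 0.0079 m^2
Step 2: WVTR = 4.7 g / (0.0079 m^2 * 24 h)
Step 3: WVTR = 4.7 / 0.1896 = 24.8 g/m^2/h

24.8 g/m^2/h


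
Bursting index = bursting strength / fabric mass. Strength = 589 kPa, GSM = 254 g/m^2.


Formula: Bursting Index = Bursting Strength / Fabric GSM
BI = 589 kPa / 254 g/m^2
BI = 2.319 kPa/(g/m^2)

2.319 kPa/(g/m^2)


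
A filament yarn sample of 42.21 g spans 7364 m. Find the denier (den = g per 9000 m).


Formula: den = (mass_g / length_m) * 9000
Substituting: den = (42.21 / 7364) * 9000
Intermediate: 42.21 / 7364 = 0.00573194 g/m
den = 0.00573194 * 9000 = 51.6 denier

51.6 denier


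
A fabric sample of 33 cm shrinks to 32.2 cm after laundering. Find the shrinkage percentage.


Formula: Shrinkage% = ((L_before - L_after) / L_before) * 100
Step 1: Shrinkage = 33 - 32.2 = 0.8 cm
Step 2: Shrinkage% = (0.8 / 33) * 100
Step 3: Shrinkage% = 0.024242 * 100 = 2.4242% ≈ 2.4%

2.4%


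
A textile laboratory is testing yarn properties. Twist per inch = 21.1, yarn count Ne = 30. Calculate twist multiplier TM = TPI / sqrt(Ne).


Formula: TM = TPI / sqrt(Ne)
Step 1: sqrt(Ne) = sqrt(30) = 5.4772
Step 2: TM = 21.1 / 5.4772 = 3.85

3.85 TM


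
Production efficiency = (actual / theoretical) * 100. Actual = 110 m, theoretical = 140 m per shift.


Formula: Efficiency% = (Actual output / Theoretical output) * 100
Efficiency% = (110 / 140) * 100
Efficiency% = 0.785714 * 100 = 78.5714% ≈ 78.6%

78.6%


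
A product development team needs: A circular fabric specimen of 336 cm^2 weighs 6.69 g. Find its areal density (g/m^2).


Formula: GSM = mass_g / area_m2
Step 1: Convert area: 336 cm^2 = 336 / 10000 = 0.0336 m^2
Step 2: GSM = 6.69 g / 0.0336 m^2 = 199.1 g/m^2

199.1 g/m^2


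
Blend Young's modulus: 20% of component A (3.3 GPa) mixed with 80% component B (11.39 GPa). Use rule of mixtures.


Formula: Blend property = (fraction_A * property_A) + (fraction_B * property_B)
Step 1: Contribution A = 20/100 * 3.3 GPa = 0.66 GPa
Step 2: Contribution B = 80/100 * 11.39 GPa = 9.112 GPa
Step 3: Blend Young's modulus = 0.66 + 9.112 = 9.772 GPa

9.772 GPa


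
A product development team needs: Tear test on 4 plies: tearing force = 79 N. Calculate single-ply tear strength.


Formula: Per-ply strength = Total force / Number of plies
Per-ply = 79 N / 4
Per-ply = 19.75 N

19.75 N


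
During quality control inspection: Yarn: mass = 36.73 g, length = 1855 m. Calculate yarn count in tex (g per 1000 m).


Formula: Tex = (mass_g / length_m) * 1000
Substituting: Tex = (36.73 / 1855) * 1000
Intermediate: 36.73 / 1855 = 0.01980054 g/m
Tex = 0.01980054 * 1000 = 19.80 tex

19.80 tex


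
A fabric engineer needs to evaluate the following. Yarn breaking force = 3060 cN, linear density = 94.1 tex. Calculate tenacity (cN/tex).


Formula: Tenacity = Breaking force / Linear density
Tenacity = 3060 cN / 94.1 tex
Tenacity = 32.52 cN/tex

32.52 cN/tex


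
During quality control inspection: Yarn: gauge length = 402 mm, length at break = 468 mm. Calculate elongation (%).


Formula: Elongation (%) = ((L_break - L0) / L0) * 100
Step 1: Extension = 468 - 402 = 66 mm
Step 2: Elongation = (66 / 402) * 100
Step 3: Elongation = 0.164179 * 100 = 16.4179% ≈ 16.4%

16.4%


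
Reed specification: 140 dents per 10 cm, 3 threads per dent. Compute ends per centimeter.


Formula: EPC = (dents per 10 cm * ends per dent) / 10
Step 1: Total ends per 10 cm = 140 * 3 = 420
Step 2: EPC = 420 / 10 = 42.0 ends/cm

42.0 ends/cm


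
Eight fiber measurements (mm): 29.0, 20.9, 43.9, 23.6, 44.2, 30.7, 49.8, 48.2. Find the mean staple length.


Formula: Mean = sum of lengths / count
Sum = 29.0 + 20.9 + 43.9 + 23.6 + 44.2 + 30.7 + 49.8 + 48.2
Sum = 290.3 mm
Mean = 290.3 / 8 = 36.29 mm

36.29 mm


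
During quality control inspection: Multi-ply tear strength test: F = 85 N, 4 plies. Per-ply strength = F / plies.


Formula: Per-ply strength = Total force / Number of plies
Per-ply = 85 N / 4
Per-ply = 21.25 N

21.25 N


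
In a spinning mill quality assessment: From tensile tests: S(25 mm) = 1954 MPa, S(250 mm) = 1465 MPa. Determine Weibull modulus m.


Formula: m = ln(L1/L2) / ln(S2/S1)
Step 1: ln(L1/L2) = ln(25/250) = -2.30259
Step 2: S2/S1 = 1465/1954 = 0.74974
Step 3: ln(S2/S1) = ln(0.74974) = -0.28803
Step 4: m = -2.30259 / -0.28803 = 7.99

7.99 (Weibull m)


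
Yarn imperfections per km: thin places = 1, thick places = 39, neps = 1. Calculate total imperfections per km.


Formula: Total = thin places + thick places + neps
Total = 1 + 39 + 1
Total = 41 imperfections/km

41 imperfections/km


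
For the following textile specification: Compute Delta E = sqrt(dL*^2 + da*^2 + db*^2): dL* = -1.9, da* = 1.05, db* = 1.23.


Formula: Delta E = sqrt(dL*^2 + da*^2 + db*^2)
Step 1: dL*^2 = (-1.9)^2 = 3.61
Step 2: da*^2 = 1.05^2 = 1.1025
Step 3: db*^2 = 1.23^2 = 1.5129
Step 4: Sum = 3.61 + 1.1025 + 1.5129 = 6.2254
Step 5: Delta E = sqrt(6.2254) = 2.5

2.5 Delta E


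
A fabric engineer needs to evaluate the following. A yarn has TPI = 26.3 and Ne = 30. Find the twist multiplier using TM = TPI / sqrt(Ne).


Formula: TM = TPI / sqrt(Ne)
Step 1: sqrt(Ne) = sqrt(30) = 5.4772
Step 2: TM = 26.3 / 5.4772 = 4.80

4.80 TM


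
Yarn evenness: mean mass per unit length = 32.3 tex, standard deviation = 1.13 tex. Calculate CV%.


Formula: CV% = (standard deviation / mean) * 100
Step 1: Ratio = 1.13 / 32.3 = 0.034985
Step 2: CV% = 0.034985 * 100 = 3.4985% ≈ 3.5%

3.5%


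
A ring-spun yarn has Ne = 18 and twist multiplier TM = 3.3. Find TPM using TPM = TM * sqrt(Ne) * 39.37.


Formula: TPM = TM * sqrt(Ne) * 39.37
Step 1: sqrt(Ne) = sqrt(18) = 4.2426
Step 2: TM * sqrt(Ne) = 3.3 * 4.2426 = 14.0006
Step 3: TPM = 14.0006 * 39.37 = 551 twists/m

551 twists/m


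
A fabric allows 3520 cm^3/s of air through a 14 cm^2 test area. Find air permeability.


Formula: Air Permeability = Airflow / Test Area
AP = 3520 cm^3/s / 14 cm^2
AP = 251.4 cm^3/s/cm^2

251.4 cm^3/s/cm^2


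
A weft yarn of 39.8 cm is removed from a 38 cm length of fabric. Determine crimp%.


Formula: Crimp% = ((L_yarn - L_fabric) / L_fabric) * 100
Step 1: Extension = 39.8 - 38 = 1.8 cm
Step 2: Crimp% = (1.8 / 38) * 100
Step 3: Crimp% = 0.047368 * 100 = 4.7368% ≈ 4.7%

4.7%


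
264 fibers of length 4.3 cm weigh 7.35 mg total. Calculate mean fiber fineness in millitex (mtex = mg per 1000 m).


Formula: fineness (mtex) = mass (mg) / total length (km) = (mass_mg / total_length_m) * 1000
Step 1: Convert fiber length: 4.3 cm = 0.043 m
Step 2: Total fiber length = 264 * 0.043 = 11.352 m
Step 3: Linear density = 7.35 mg / 11.352 m = 0.6475 mg/m
Step 4: fineness = 0.6475 * 1000 = 647.5 mtex

647.5 mtex


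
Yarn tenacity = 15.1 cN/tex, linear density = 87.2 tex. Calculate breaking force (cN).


Formula: Breaking force = Tenacity * Linear density
F = 15.1 cN/tex * 87.2 tex
F = 1316.72 cN

1316.72 cN


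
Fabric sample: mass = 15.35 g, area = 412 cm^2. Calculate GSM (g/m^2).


Formula: GSM = mass_g / area_m2
Step 1: Convert area: 412 cm^2 = 412 / 10000 = 0.0412 m^2
Step 2: GSM = 15.35 g / 0.0412 m^2 = 372.6 g/m^2

372.6 g/m^2


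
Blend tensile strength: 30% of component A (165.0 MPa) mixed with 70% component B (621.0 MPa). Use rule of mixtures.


Formula: Blend property = (fraction_A * property_A) + (fraction_B * property_B)
Step 1: Contribution A = 30/100 * 165.0 MPa = 49.5 MPa
Step 2: Contribution B = 70/100 * 621.0 MPa = 434.7 MPa
Step 3: Blend tensile strength = 49.5 + 434.7 = 484.2 MPa

484.2 MPa


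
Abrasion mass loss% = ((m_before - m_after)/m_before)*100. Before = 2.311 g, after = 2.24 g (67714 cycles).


Formula: Mass loss% = ((m_before - m_after) / m_before) * 100
Step 1: Mass loss = 2.311 - 2.24 = 0.071 g
Step 2: Ratio = 0.071 / 2.311 = 0.0307226
Step 3: Mass loss% = 0.0307226 * 100 = 3.07226% ≈ 3.07%

3.07%


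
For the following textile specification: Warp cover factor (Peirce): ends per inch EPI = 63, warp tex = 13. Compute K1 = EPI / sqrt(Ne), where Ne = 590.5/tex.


Formula: K1 = EPI / sqrt(Ne), with Ne = 590.5 / tex_warp
Step 1: Ne = 590.5 / 13 = 45.423
Step 2: sqrt(Ne) = sqrt(45.423) = 6.7397
Step 3: K1 = 63 / 6.7397 = 9.3

9.3


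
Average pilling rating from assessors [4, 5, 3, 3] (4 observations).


Formula: Mean = sum / count
Sum = 4 + 5 + 3 + 3 = 15
Mean = 15 / 4 = 3.8

3.8


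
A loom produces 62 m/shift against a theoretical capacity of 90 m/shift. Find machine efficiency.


Formula: Efficiency% = (Actual output / Theoretical output) * 100
Efficiency% = (62 / 90) * 100
Efficiency% = 0.688889 * 100 = 68.8889% ≈ 68.9%

68.9%


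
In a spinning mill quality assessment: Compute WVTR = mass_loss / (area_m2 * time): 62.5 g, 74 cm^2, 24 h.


Formula: WVTR = mass_loss / (area * time)
Step 1: Convert area: 74 cm^2 = 0.0074 m^2
Step 2: WVTR = 62.5 g / (0.0074 m^2 * 24 h)
Step 3: WVTR = 62.5 / 0.1776 = 351.9 g/m^2/h

351.9 g/m^2/h


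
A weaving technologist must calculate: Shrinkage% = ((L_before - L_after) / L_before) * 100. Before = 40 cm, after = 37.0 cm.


Formula: Shrinkage% = ((L_before - L_after) / L_before) * 100
Step 1: Shrinkage = 40 - 37.0 = 3.0 cm
Step 2: Shrinkage% = (3.0 / 40) * 100
Step 3: Shrinkage% = 0.075 * 100 = 7.5%

7.5%


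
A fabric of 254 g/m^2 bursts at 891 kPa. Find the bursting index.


Formula: Bursting Index = Bursting Strength / Fabric GSM
BI = 891 kPa / 254 g/m^2
BI = 3.508 kPa/(g/m^2)

3.508 kPa/(g/m^2)


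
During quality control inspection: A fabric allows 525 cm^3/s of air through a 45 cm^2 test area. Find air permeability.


Formula: Air Permeability = Airflow / Test Area
AP = 525 cm^3/s / 45 cm^2
AP = 11.7 cm^3/s/cm^2

11.7 cm^3/s/cm^2


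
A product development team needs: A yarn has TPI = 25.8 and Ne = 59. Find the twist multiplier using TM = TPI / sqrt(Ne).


Formula: TM = TPI / sqrt(Ne)
Step 1: sqrt(Ne) = sqrt(59) = 7.6811
Step 2: TM = 25.8 / 7.6811 = 3.36

3.36 TM


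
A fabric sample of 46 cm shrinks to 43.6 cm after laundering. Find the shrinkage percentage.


Formula: Shrinkage% = ((L_before - L_after) / L_before) * 100
Step 1: Shrinkage = 46 - 43.6 = 2.4 cm
Step 2: Shrinkage% = (2.4 / 46) * 100
Step 3: Shrinkage% = 0.052174 * 100 = 5.2174% ≈ 5.2%

5.2%


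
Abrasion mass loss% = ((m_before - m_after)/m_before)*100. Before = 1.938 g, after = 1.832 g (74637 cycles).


Formula: Mass loss% = ((m_before - m_after) / m_before) * 100
Step 1: Mass loss = 1.938 - 1.832 = 0.106 g
Step 2: Ratio = 0.106 / 1.938 = 0.0546956
Step 3: Mass loss% = 0.0546956 * 100 = 5.46956% ≈ 5.47%

5.47%


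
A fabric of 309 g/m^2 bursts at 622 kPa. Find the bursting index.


Formula: Bursting Index = Bursting Strength / Fabric GSM
BI = 622 kPa / 309 g/m^2
BI = 2.013 kPa/(g/m^2)

2.013 kPa/(g/m^2)


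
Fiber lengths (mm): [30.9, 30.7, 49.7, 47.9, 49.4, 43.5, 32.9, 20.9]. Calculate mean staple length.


Formula: Mean = sum of lengths / count
Sum = 30.9 + 30.7 + 49.7 + 47.9 + 49.4 + 43.5 + 32.9 + 20.9
Sum = 305.9 mm
Mean = 305.9 / 8 = 38.24 mm

38.24 mm


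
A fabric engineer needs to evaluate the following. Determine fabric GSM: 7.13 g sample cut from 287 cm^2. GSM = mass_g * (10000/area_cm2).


Formula: GSM = mass_g / area_m2
Step 1: Convert area: 287 cm^2 = 287 / 10000 = 0.0287 m^2
Step 2: GSM = 7.13 g / 0.0287 m^2 = 248.4 g/m^2

248.4 g/m^2


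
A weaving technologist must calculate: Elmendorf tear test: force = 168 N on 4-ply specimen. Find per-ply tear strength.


Formula: Per-ply strength = Total force / Number of plies
Per-ply = 168 N / 4
Per-ply = 42 N

42 N


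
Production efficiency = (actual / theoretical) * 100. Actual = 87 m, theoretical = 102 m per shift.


Formula: Efficiency% = (Actual output / Theoretical output) * 100
Efficiency% = (87 / 102) * 100
Efficiency% = 0.852941 * 100 = 85.2941% ≈ 85.3%

85.3%


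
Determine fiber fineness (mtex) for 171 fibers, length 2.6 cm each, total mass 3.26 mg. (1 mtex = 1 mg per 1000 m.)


Formula: fineness (mtex) = mass (mg) / total length (km) = (mass_mg / total_length_m) * 1000
Step 1: Convert fiber length: 2.6 cm = 0.026 m
Step 2: Total fiber length = 171 * 0.026 = 4.446 m
Step 3: Linear density = 3.26 mg / 4.446 m = 0.7332 mg/m
Step 4: fineness = 0.7332 * 1000 = 733.2 mtex

733.2 mtex


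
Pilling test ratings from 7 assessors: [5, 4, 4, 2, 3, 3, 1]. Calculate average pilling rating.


Formula: Mean = sum / count
Sum = 5 + 4 + 4 + 2 + 3 + 3 + 1 = 22
Mean = 22 / 7 = 3.1

3.1


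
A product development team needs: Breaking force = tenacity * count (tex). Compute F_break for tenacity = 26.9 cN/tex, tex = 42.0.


Formula: Breaking force = Tenacity * Linear density
F = 26.9 cN/tex * 42.0 tex
F = 1129.80 cN

1129.80 cN


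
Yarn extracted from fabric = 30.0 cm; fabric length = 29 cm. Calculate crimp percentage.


Formula: Crimp% = ((L_yarn - L_fabric) / L_fabric) * 100
Step 1: Extension = 30.0 - 29 = 1.0 cm
Step 2: Crimp% = (1.0 / 29) * 100
Step 3: Crimp% = 0.034483 * 100 = 3.4483% ≈ 3.4%

3.4%


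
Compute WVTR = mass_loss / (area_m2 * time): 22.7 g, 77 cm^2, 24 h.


Formula: WVTR = mass_loss / (area * time)
Step 1: Convert area: 77 cm^2 = 0.0077 m^2
Step 2: WVTR = 22.7 g / (0.0077 m^2 * 24 h)
Step 3: WVTR = 22.7 / 0.1848 = 122.8 g/m^2/h

122.8 g/m^2/h


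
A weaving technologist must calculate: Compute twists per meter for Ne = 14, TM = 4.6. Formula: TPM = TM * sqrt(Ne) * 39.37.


Formula: TPM = TM * sqrt(Ne) * 39.37
Step 1: sqrt(Ne) = sqrt(14) = 3.7417
Step 2: TM * sqrt(Ne) = 4.6 * 3.7417 = 17.2118
Step 3: TPM = 17.2118 * 39.37 = 678 twists/m

678 twists/m


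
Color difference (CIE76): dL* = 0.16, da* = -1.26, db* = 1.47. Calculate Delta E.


Formula: Delta E = sqrt(dL*^2 + da*^2 + db*^2)
Step 1: dL*^2 = 0.16^2 = 0.0256
Step 2: da*^2 = (-1.26)^2 = 1.5876
Step 3: db*^2 = 1.47^2 = 2.1609
Step 4: Sum = 0.0256 + 1.5876 + 2.1609 = 3.7741
Step 5: Delta E = sqrt(3.7741) = 1.94

1.94 Delta E


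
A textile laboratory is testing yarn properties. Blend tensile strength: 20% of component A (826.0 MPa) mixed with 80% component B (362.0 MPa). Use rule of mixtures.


Formula: Blend property = (fraction_A * property_A) + (fraction_B * property_B)
Step 1: Contribution A = 20/100 * 826.0 MPa = 165.2 MPa
Step 2: Contribution B = 80/100 * 362.0 MPa = 289.6 MPa
Step 3: Blend tensile strength = 165.2 + 289.6 = 454.8 MPa

454.8 MPa


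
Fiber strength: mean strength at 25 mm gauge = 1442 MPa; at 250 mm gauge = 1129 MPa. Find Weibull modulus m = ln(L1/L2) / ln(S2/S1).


Formula: m = ln(L1/L2) / ln(S2/S1)
Step 1: ln(L1/L2) = ln(25/250) = -2.30259
Step 2: S2/S1 = 1129/1442 = 0.78294
Step 3: ln(S2/S1) = ln(0.78294) = -0.24470
Step 4: m = -2.30259 / -0.24470 = 9.41

9.41 (Weibull m)


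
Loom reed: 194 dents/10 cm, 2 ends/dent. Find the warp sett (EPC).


Formula: EPC = (dents per 10 cm * ends per dent) / 10
Step 1: Total ends per 10 cm = 194 * 2 = 388
Step 2: EPC = 388 / 10 = 38.8 ends/cm

38.8 ends/cm


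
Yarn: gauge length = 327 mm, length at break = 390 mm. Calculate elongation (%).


Formula: Elongation (%) = ((L_break - L0) / L0) * 100
Step 1: Extension = 390 - 327 = 63 mm
Step 2: Elongation = (63 / 327) * 100
Step 3: Elongation = 0.192661 * 100 = 19.2661% ≈ 19.3%

19.3%


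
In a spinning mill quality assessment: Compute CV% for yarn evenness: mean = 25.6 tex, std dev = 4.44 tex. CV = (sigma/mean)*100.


Formula: CV% = (standard deviation / mean) * 100
Step 1: Ratio = 4.44 / 25.6 = 0.173438
Step 2: CV% = 0.173438 * 100 = 17.3438% ≈ 17.3%

17.3%


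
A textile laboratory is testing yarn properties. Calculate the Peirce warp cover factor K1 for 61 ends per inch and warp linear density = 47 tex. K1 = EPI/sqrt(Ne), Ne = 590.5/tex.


Formula: K1 = EPI / sqrt(Ne), with Ne = 590.5 / tex_warp
Step 1: Ne = 590.5 / 47 = 12.564
Step 2: sqrt(Ne) = sqrt(12.564) = 3.5446
Step 3: K1 = 61 / 3.5446 = 17.2

17.2


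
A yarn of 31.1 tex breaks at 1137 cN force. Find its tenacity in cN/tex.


Formula: Tenacity = Breaking force / Linear density
Tenacity = 1137 cN / 31.1 tex
Tenacity = 36.56 cN/tex

36.56 cN/tex


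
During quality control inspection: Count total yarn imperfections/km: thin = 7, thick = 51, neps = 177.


Formula: Total = thin places + thick places + neps
Total = 7 + 51 + 177
Total = 235 imperfections/km

235 imperfections/km


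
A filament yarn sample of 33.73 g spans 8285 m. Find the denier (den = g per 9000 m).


Formula: den = (mass_g / length_m) * 9000
Substituting: den = (33.73 / 8285) * 9000
Intermediate: 33.73 / 8285 = 0.00407121 g/m
den = 0.00407121 * 9000 = 36.6 denier

36.6 denier


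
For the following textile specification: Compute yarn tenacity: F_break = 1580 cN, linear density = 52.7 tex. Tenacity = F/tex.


Formula: Tenacity = Breaking force / Linear density
Tenacity = 1580 cN / 52.7 tex
Tenacity = 29.98 cN/tex

29.98 cN/tex


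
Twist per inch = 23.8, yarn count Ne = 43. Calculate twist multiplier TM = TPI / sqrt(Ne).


Formula: TM = TPI / sqrt(Ne)
Step 1: sqrt(Ne) = sqrt(43) = 6.5574
Step 2: TM = 23.8 / 6.5574 = 3.63

3.63 TM


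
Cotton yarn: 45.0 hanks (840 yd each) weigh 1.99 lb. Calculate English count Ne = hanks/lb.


Formula: Ne = hanks / mass_lb
Substituting: Ne = 45.0 / 1.99
Ne = 22.6

22.6 Ne


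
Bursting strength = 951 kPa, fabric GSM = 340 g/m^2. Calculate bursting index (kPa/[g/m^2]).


Formula: Bursting Index = Bursting Strength / Fabric GSM
BI = 951 kPa / 340 g/m^2
BI = 2.797 kPa/(g/m^2)

2.797 kPa/(g/m^2)


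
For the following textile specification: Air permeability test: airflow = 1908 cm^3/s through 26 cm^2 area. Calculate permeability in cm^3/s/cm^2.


Formula: Air Permeability = Airflow / Test Area
AP = 1908 cm^3/s / 26 cm^2
AP = 73.4 cm^3/s/cm^2

73.4 cm^3/s/cm^2


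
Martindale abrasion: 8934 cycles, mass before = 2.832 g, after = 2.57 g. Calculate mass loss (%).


Formula: Mass loss% = ((m_before - m_after) / m_before) * 100
Step 1: Mass loss = 2.832 - 2.57 = 0.262 g
Step 2: Ratio = 0.262 / 2.832 = 0.0925141
Step 3: Mass loss% = 0.0925141 * 100 = 9.25141% ≈ 9.25%

9.25%


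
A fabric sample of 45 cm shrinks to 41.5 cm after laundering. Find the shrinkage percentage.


Formula: Shrinkage% = ((L_before - L_after) / L_before) * 100
Step 1: Shrinkage = 45 - 41.5 = 3.5 cm
Step 2: Shrinkage% = (3.5 / 45) * 100
Step 3: Shrinkage% = 0.077778 * 100 = 7.7778% ≈ 7.8%

7.8%


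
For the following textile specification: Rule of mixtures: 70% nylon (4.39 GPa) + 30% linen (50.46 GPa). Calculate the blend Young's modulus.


Formula: Blend property = (fraction_A * property_A) + (fraction_B * property_B)
Step 1: Contribution A = 70/100 * 4.39 GPa = 3.073 GPa
Step 2: Contribution B = 30/100 * 50.46 GPa = 15.138 GPa
Step 3: Blend Young's modulus = 3.073 + 15.138 = 18.211 GPa

18.211 GPa


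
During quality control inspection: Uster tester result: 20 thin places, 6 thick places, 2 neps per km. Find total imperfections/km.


Formula: Total = thin places + thick places + neps
Total = 20 + 6 + 2
Total = 28 imperfections/km

28 imperfections/km


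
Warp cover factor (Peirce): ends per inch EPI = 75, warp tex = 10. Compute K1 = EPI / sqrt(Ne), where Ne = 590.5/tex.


Formula: K1 = EPI / sqrt(Ne), with Ne = 590.5 / tex_warp
Step 1: Ne = 590.5 / 10 = 59.05
Step 2: sqrt(Ne) = sqrt(59.05) = 7.6844
Step 3: K1 = 75 / 7.6844 = 9.8

9.8


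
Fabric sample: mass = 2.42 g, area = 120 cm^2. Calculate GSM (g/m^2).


Formula: GSM = mass_g / area_m2
Step 1: Convert area: 120 cm^2 = 120 / 10000 = 0.012 m^2
Step 2: GSM = 2.42 g / 0.012 m^2 = 201.7 g/m^2

201.7 g/m^2


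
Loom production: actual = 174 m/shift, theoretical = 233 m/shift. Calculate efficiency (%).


Formula: Efficiency% = (Actual output / Theoretical output) * 100
Efficiency% = (174 / 233) * 100
Efficiency% = 0.746781 * 100 = 74.6781% ≈ 74.7%

74.7%


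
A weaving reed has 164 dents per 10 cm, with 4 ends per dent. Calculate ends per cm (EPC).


Formula: EPC = (dents per 10 cm * ends per dent) / 10
Step 1: Total ends per 10 cm = 164 * 4 = 656
Step 2: EPC = 656 / 10 = 65.6 ends/cm

65.6 ends/cm


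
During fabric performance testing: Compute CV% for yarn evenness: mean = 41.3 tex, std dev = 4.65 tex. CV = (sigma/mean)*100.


Formula: CV% = (standard deviation / mean) * 100
Step 1: Ratio = 4.65 / 41.3 = 0.112591
Step 2: CV% = 0.112591 * 100 = 11.2591% ≈ 11.3%

11.3%


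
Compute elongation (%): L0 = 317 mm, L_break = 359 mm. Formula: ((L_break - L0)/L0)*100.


Formula: Elongation (%) = ((L_break - L0) / L0) * 100
Step 1: Extension = 359 - 317 = 42 mm
Step 2: Elongation = (42 / 317) * 100
Step 3: Elongation = 0.132492 * 100 = 13.2492% ≈ 13.2%

13.2%


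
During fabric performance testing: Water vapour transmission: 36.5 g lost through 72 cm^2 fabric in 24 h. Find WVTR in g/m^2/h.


Formula: WVTR = mass_loss / (area * time)
Step 1: Convert area: 72 cm^2 = 0.0072 m^2
Step 2: WVTR = 36.5 g / (0.0072 m^2 * 24 h)
Step 3: WVTR = 36.5 / 0.1728 = 211.2 g/m^2/h

211.2 g/m^2/h


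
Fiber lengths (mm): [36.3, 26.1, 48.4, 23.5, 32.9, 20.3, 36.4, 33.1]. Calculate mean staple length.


Formula: Mean = sum of lengths / count
Sum = 36.3 + 26.1 + 48.4 + 23.5 + 32.9 + 20.3 + 36.4 + 33.1
Sum = 257.0 mm
Mean = 257.0 / 8 = 32.13 mm

32.13 mm


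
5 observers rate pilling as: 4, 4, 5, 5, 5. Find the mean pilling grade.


Formula: Mean = sum / count
Sum = 4 + 4 + 5 + 5 + 5 = 23
Mean = 23 / 5 = 4.6

4.6


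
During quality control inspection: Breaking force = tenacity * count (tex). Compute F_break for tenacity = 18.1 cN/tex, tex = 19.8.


Formula: Breaking force = Tenacity * Linear density
F = 18.1 cN/tex * 19.8 tex
F = 358.38 cN

358.38 cN


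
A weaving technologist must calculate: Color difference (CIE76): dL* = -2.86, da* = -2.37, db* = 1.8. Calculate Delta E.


Formula: Delta E = sqrt(dL*^2 + da*^2 + db*^2)
Step 1: dL*^2 = (-2.86)^2 = 8.1796
Step 2: da*^2 = (-2.37)^2 = 5.6169
Step 3: db*^2 = 1.8^2 = 3.24
Step 4: Sum = 8.1796 + 5.6169 + 3.24 = 17.0365
Step 5: Delta E = sqrt(17.0365) = 4.13

4.13 Delta E


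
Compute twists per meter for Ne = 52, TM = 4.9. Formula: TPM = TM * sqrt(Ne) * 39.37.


Formula: TPM = TM * sqrt(Ne) * 39.37
Step 1: sqrt(Ne) = sqrt(52) = 7.2111
Step 2: TM * sqrt(Ne) = 4.9 * 7.2111 = 35.3344
Step 3: TPM = 35.3344 * 39.37 = 1391 twists/m

1391 twists/m


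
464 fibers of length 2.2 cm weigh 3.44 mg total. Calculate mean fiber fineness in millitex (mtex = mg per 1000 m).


Formula: fineness (mtex) = mass (mg) / total length (km) = (mass_mg / total_length_m) * 1000
Step 1: Convert fiber length: 2.2 cm = 0.022 m
Step 2: Total fiber length = 464 * 0.022 = 10.208 m
Step 3: Linear density = 3.44 mg / 10.208 m = 0.3370 mg/m
Step 4: fineness = 0.3370 * 1000 = 337.0 mtex

337.0 mtex


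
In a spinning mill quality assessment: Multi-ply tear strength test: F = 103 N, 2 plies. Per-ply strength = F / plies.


Formula: Per-ply strength = Total force / Number of plies
Per-ply = 103 N / 2
Per-ply = 51.5 N

51.5 N
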